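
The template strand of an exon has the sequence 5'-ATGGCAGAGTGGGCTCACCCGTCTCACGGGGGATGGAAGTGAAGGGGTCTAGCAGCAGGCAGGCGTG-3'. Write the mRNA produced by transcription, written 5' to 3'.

RNA polymerase reads the template 3'→5' and synthesizes mRNA 5'→3' by base-pairing (A→U, T→A, G↔C). The complement of the template is TACCGTCTCACCCGAGTGGGCAGAGTGCCCCCTACCTTCACTTCCCCAGATCGTCGTCCGTCCGCAC; antiparallel, so 5'→3' the coding strand is CACGCCTGCCTGCTGCTAGACCCCTTCACTTCCATCCCCCGTGAGACGGGTGAGCCCACTCTGCCAT. Replace T with U for the mRNA.

5′-CACGCCUGCCUGCUGCUAGACCCCUUCACUUCCAUCCCCCGUGAGACGGGUGAGCCCACUCUGCCAU-3′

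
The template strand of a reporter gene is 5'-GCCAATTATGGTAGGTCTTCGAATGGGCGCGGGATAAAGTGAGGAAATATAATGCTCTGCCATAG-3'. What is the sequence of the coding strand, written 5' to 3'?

5′-CTATGGCAGAGCATTATATTTCCTCACTTTATCCCGCGCCCATTCGAAGACCTACCATAATTGGC-3′

The coding strand is complementary and antiparallel to the template: take the complement (A↔T, G↔C) and reverse.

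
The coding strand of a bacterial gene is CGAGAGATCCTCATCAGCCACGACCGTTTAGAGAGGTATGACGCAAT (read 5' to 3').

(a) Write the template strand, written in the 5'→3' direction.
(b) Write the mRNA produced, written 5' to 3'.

(a) 5'-ATTGCGTCATACCTCTCTAAACGGTCGTGGCTGATGAGGATCTCTCG-3'
(b) 5′-CGAGAGAUCCUCAUCAGCCACGACCGUUUAGAGAGGUAUGACGCAAU-3′

(a) The template strand is the reverse complement of the coding strand: complement GCTCTCTAGGAGTAGTCGGTGCTGGCAAATCTCTCCATACTGCGTTA, then reverse.
(b) mRNA matches the coding strand with T→U.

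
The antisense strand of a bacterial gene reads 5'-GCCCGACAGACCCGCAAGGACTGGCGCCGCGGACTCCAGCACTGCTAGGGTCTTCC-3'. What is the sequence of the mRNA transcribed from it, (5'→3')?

5′-GGAAGACCCUAGCAGUGCUGGAGUCCGCGGCGCCAGUCCUUGCGGGUCUGUCGGGC-3′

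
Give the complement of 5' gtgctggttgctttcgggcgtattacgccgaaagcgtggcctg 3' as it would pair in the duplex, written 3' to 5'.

3′-CACGACCAACGAAAGCCCGCATAATGCGGCTTTCGCACCGGAC-5′

Base-pairing A↔T, G↔C gives the complement. The complementary strand is antiparallel, so paired with a 5'→3' strand it runs 3'→5'.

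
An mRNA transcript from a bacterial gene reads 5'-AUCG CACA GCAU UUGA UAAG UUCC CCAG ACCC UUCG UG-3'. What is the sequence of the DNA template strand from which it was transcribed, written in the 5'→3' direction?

5′-CACGAAGGGTCTGGGGAACTTATCAAATGCTGTGCGAT-3′

Replace U with T to get the coding DNA strand: ATCGCACAGCATTTGATAAGTTCCCCAGACCCTTCGTG. The template strand is its reverse complement (complement TAGCGTGTCGTAAACTATTCAAGGGGTCTGGGAAGCAC, then reverse).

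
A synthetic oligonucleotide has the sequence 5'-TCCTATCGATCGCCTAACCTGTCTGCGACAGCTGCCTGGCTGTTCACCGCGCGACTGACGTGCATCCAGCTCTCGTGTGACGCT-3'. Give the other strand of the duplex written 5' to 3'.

Pairing A↔T and G↔C gives AGGATAGCTAGCGGATTGGACAGACGCTGTCGACGGACCGACAAGTGGCGCGCTGACTGCACGTAGGTCGAGAGCACACTGCGA, running 3'→5'. Reverse for the 5'→3' convention.

5'-AGCGTCACACGAGAGCTGGATGCACGTCAGTCGCGCGGTGAACAGCCAGGCAGCTGTCGCAGACAGGTTAGGCGATCGATAGGA-3'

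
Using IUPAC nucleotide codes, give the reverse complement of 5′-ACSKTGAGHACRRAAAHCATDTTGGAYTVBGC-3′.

Standard pairs A↔T, G↔C; ambiguity codes pair R↔Y, K↔M, S↔S, B↔V, D↔H. Complement (TGSMACTCDTGYYTTTDGTAHAACCTRABVCG), then reverse for 5'→3'.

5'-GCVBARTCCAAHATGDTTTYYGTDCTCAMSGT-3'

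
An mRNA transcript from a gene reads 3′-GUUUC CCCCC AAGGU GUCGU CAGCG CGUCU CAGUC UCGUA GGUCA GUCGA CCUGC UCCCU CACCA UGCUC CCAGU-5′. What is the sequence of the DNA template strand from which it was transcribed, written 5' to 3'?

Written 5'→3' the mRNA is UGACCCUCGUACCACUCCCUCGUCCAGCUGACUGGAUGCUCUGACUCUGCGCGACUGCUGUGGAACCCCCCUUUG, so the coding DNA strand is TGACCCTCGTACCACTCCCTCGTCCAGCTGACTGGATGCTCTGACTCTGCGCGACTGCTGTGGAACCCCCCTTTG. The template is its reverse complement.

5'-CAAAGGGGGGTTCCACAGCAGTCGCGCAGAGTCAGAGCATCCAGTCAGCTGGACGAGGGAGTGGTACGAGGGTCA-3'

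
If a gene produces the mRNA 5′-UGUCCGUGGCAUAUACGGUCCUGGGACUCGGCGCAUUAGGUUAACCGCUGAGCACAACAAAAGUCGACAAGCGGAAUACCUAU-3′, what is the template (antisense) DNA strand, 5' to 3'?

Replace U with T to get the coding DNA strand: TGTCCGTGGCATATACGGTCCTGGGACTCGGCGCATTAGGTTAACCGCTGAGCACAACAAAAGTCGACAAGCGGAATACCTAT. The template strand is its reverse complement (complement ACAGGCACCGTATATGCCAGGACCCTGAGCCGCGTAATCCAATTGGCGACTCGTGTTGTTTTCAGCTGTTCGCCTTATGGATA, then reverse).

5'-ATAGGTATTCCGCTTGTCGACTTTTGTTGTGCTCAGCGGTTAACCTAATGCGCCGAGTCCCAGGACCGTATATGCCACGGACA-3'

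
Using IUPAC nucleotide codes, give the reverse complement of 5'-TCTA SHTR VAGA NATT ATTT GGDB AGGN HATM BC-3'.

5'-GVKATDNCCTVHCCAAATAATNTCTBYADSTAGA-3'

Standard pairs A↔T, G↔C; ambiguity codes pair R↔Y, M↔K, S↔S, B↔V, D↔H, N↔N. Complement (AGATSDAYBTCTNTAATAAACCHVTCCNDTAKVG), then reverse for 5'→3'.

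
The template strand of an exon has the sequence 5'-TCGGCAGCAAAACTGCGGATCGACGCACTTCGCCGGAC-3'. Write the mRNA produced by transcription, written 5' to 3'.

5'-GUCCGGCGAAGUGCGUCGAUCCGCAGUUUUGCUGCCGA-3'

The mRNA has the sequence of the coding strand (reverse complement of the template) with T→U. Reverse complement of TCGGCAGCAAAACTGCGGATCGACGCACTTCGCCGGAC is GTCCGGCGAAGTGCGTCGATCCGCAGTTTTGCTGCCGA; then T→U.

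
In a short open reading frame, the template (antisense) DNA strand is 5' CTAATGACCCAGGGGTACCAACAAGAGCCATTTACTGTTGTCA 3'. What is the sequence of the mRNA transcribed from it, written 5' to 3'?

The mRNA has the sequence of the coding strand (reverse complement of the template) with T→U. Reverse complement of CTAATGACCCAGGGGTACCAACAAGAGCCATTTACTGTTGTCA is TGACAACAGTAAATGGCTCTTGTTGGTACCCCTGGGTCATTAG; then T→U.

5'-UGACAACAGUAAAUGGCUCUUGUUGGUACCCCUGGGUCAUUAG-3'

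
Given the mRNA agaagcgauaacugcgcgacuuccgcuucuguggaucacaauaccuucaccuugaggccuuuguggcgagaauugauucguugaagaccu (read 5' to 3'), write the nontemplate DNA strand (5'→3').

5'-AGAAGCGATAACTGCGCGACTTCCGCTTCTGTGGATCACAATACCTTCACCTTGAGGCCTTTGTGGCGAGAATTGATTCGTTGAAGACCT-3'

The coding DNA strand has the same 5'→3' sequence as the mRNA with U replaced by T.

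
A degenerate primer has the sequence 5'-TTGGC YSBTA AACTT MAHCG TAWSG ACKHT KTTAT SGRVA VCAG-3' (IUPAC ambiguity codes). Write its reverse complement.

5′-CTGBTBYCSATAAMADMGTCSWTACGDTKAAGTTTAVSRGCCAA-3′

Standard pairs A↔T, G↔C; ambiguity codes pair R↔Y, M↔K, W↔W, S↔S, B↔V, H↔D. Complement (AACCGRSVATTTGAAKTDGCATWSCTGMDAMAATASCYBTBGTC), then reverse for 5'→3'.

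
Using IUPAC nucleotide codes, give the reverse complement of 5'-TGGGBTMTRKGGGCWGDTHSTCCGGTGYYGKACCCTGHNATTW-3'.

5'-WAATNDCAGGGTMCRRCACCGGASDAHCWGCCCMYAKAVCCCA-3'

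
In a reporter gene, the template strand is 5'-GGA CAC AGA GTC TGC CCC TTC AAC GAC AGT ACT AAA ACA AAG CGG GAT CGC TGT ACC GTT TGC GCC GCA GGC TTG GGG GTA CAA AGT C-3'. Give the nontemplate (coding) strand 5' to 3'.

5'-GACTTTGTACCCCCAAGCCTGCGGCGCAAACGGTACAGCGATCCCGCTTTGTTTTAGTACTGTCGTTGAAGGGGCAGACTCTGTGTCC-3'

The coding strand is complementary and antiparallel to the template: take the complement (A↔T, G↔C) and reverse.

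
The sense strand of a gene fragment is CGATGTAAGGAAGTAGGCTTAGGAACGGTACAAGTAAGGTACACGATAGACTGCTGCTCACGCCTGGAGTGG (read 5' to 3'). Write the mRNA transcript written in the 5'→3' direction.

The mRNA is synthesized from the template strand, so it matches the coding strand with T replaced by U.

5′-CGAUGUAAGGAAGUAGGCUUAGGAACGGUACAAGUAAGGUACACGAUAGACUGCUGCUCACGCCUGGAGUGG-3′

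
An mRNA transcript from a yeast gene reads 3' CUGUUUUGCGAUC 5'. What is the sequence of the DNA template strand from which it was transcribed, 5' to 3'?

Written 5'→3' the mRNA is CUAGCGUUUUGUC, so the coding DNA strand is CTAGCGTTTTGTC. The template is its reverse complement.

5′-GACAAAACGCTAG-3′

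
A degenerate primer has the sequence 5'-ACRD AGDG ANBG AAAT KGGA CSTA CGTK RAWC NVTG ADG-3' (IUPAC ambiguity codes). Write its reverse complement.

Standard pairs A↔T, G↔C; ambiguity codes pair R↔Y, K↔M, W↔W, S↔S, B↔V, D↔H, N↔N. Complement (TGYHTCHCTNVCTTTAMCCTGSATGCAMYTWGNBACTHC), then reverse for 5'→3'.

5′-CHTCABNGWTYMACGTASGTCCMATTTCVNTCHCTHYGT-3′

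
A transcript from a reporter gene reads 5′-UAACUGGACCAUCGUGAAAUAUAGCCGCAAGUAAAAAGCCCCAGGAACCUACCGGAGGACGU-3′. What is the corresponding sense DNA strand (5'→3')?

The coding DNA strand has the same 5'→3' sequence as the mRNA with U replaced by T.

5′-TAACTGGACCATCGTGAAATATAGCCGCAAGTAAAAAGCCCCAGGAACCTACCGGAGGACGT-3′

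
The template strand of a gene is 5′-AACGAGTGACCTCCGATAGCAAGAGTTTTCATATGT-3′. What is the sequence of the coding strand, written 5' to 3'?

5′-ACATATGAAAACTCTTGCTATCGGAGGTCACTCGTT-3′

The coding strand is complementary and antiparallel to the template: take the complement (A↔T, G↔C) and reverse.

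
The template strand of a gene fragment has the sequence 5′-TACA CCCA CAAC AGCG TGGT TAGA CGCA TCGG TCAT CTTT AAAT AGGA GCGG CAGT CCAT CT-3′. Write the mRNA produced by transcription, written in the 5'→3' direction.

5'-AGAUGGACUGCCGCUCCUAUUUAAAGAUGACCGAUGCGUCUAACCACGCUGUUGUGGGUGUA-3'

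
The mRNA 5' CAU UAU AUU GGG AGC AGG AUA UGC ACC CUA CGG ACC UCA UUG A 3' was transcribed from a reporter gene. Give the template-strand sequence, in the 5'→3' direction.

Replace U with T to get the coding DNA strand: CATTATATTGGGAGCAGGATATGCACCCTACGGACCTCATTGA. The template strand is its reverse complement (complement GTAATATAACCCTCGTCCTATACGTGGGATGCCTGGAGTAACT, then reverse).

5'-TCAATGAGGTCCGTAGGGTGCATATCCTGCTCCCAATATAATG-3'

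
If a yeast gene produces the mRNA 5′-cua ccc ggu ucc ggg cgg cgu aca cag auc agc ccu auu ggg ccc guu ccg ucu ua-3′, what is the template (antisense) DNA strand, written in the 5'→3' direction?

Replace U with T to get the coding DNA strand: CTACCCGGTTCCGGGCGGCGTACACAGATCAGCCCTATTGGGCCCGTTCCGTCTTA. The template strand is its reverse complement (complement GATGGGCCAAGGCCCGCCGCATGTGTCTAGTCGGGATAACCCGGGCAAGGCAGAAT, then reverse).

5'-TAAGACGGAACGGGCCCAATAGGGCTGATCTGTGTACGCCGCCCGGAACCGGGTAG-3'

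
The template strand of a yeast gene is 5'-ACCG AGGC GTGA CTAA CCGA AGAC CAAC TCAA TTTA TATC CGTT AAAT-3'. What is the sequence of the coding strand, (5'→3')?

5'-ATTTAACGGATATAAATTGAGTTGGTCTTCGGTTAGTCACGCCTCGGT-3'

The coding strand is complementary and antiparallel to the template: take the complement (A↔T, G↔C) and reverse.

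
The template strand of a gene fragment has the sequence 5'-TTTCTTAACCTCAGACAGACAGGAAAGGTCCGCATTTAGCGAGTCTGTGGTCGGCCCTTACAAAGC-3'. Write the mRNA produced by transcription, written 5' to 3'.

5'-GCUUUGUAAGGGCCGACCACAGACUCGCUAAAUGCGGACCUUUCCUGUCUGUCUGAGGUUAAGAAA-3'

The mRNA has the sequence of the coding strand (reverse complement of the template) with T→U. Reverse complement of TTTCTTAACCTCAGACAGACAGGAAAGGTCCGCATTTAGCGAGTCTGTGGTCGGCCCTTACAAAGC is GCTTTGTAAGGGCCGACCACAGACTCGCTAAATGCGGACCTTTCCTGTCTGTCTGAGGTTAAGAAA; then T→U.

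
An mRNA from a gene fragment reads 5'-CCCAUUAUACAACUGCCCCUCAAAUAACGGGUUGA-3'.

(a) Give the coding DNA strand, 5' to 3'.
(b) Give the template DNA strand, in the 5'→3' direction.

(a) The coding strand matches the mRNA with U→T.
(b) The template strand is the reverse complement of the coding strand.

(a) 5'-CCCATTATACAACTGCCCCTCAAATAACGGGTTGA-3'
(b) 5'-TCAACCCGTTATTTGAGGGGCAGTTGTATAATGGG-3'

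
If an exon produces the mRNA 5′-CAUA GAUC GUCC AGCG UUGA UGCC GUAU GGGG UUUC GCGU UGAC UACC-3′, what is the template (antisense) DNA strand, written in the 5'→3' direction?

5'-GGTAGTCAACGCGAAACCCCATACGGCATCAACGCTGGACGATCTATG-3'

Replace U with T to get the coding DNA strand: CATAGATCGTCCAGCGTTGATGCCGTATGGGGTTTCGCGTTGACTACC. The template strand is its reverse complement (complement GTATCTAGCAGGTCGCAACTACGGCATACCCCAAAGCGCAACTGATGG, then reverse).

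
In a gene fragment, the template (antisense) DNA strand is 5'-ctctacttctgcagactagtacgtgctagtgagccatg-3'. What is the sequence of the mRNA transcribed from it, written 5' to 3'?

The mRNA has the sequence of the coding strand (reverse complement of the template) with T→U. Reverse complement of CTCTACTTCTGCAGACTAGTACGTGCTAGTGAGCCATG is CATGGCTCACTAGCACGTACTAGTCTGCAGAAGTAGAG; then T→U.

5'-CAUGGCUCACUAGCACGUACUAGUCUGCAGAAGUAGAG-3'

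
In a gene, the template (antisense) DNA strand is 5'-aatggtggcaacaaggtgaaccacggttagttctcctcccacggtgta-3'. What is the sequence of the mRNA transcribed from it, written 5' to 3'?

RNA polymerase reads the template 3'→5' and synthesizes mRNA 5'→3' by base-pairing (A→U, T→A, G↔C). The complement of the template is TTACCACCGTTGTTCCACTTGGTGCCAATCAAGAGGAGGGTGCCACAT; antiparallel, so 5'→3' the coding strand is TACACCGTGGGAGGAGAACTAACCGTGGTTCACCTTGTTGCCACCATT. Replace T with U for the mRNA.

5'-UACACCGUGGGAGGAGAACUAACCGUGGUUCACCUUGUUGCCACCAUU-3'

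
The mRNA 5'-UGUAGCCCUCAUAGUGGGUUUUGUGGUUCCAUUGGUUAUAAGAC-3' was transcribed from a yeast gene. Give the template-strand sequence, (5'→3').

5'-GTCTTATAACCAATGGAACCACAAAACCCACTATGAGGGCTACA-3'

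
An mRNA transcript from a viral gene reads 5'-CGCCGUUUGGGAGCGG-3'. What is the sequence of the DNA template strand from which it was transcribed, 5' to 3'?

Replace U with T to get the coding DNA strand: CGCCGTTTGGGAGCGG. The template strand is its reverse complement (complement GCGGCAAACCCTCGCC, then reverse).

5′-CCGCTCCCAAACGGCG-3′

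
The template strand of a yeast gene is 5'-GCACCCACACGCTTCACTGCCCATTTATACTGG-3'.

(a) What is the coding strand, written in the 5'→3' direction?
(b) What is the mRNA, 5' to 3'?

(a) The coding strand is the reverse complement of the template: complement CGTGGGTGTGCGAAGTGACGGGTAAATATGACC, then reverse.
(b) mRNA has the coding-strand sequence with T→U.

(a) 5′-CCAGTATAAATGGGCAGTGAAGCGTGTGGGTGC-3′
(b) 5'-CCAGUAUAAAUGGGCAGUGAAGCGUGUGGGUGC-3'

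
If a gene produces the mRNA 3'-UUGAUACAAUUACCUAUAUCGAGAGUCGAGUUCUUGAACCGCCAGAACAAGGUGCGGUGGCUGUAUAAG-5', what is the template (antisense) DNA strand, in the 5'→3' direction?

5'-AACTATGTTAATGGATATAGCTCTCAGCTCAAGAACTTGGCGGTCTTGTTCCACGCCACCGACATATTC-3'

Written 5'→3' the mRNA is GAAUAUGUCGGUGGCGUGGAACAAGACCGCCAAGUUCUUGAGCUGAGAGCUAUAUCCAUUAACAUAGUU, so the coding DNA strand is GAATATGTCGGTGGCGTGGAACAAGACCGCCAAGTTCTTGAGCTGAGAGCTATATCCATTAACATAGTT. The template is its reverse complement.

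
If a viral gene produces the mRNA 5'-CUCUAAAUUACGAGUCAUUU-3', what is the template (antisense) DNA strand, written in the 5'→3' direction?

Replace U with T to get the coding DNA strand: CTCTAAATTACGAGTCATTT. The template strand is its reverse complement (complement GAGATTTAATGCTCAGTAAA, then reverse).

5'-AAATGACTCGTAATTTAGAG-3'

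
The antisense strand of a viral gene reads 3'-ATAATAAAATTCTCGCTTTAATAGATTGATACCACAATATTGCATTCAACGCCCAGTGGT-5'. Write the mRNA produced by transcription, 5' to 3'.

5'-UAUUAUUUUAAGAGCGAAAUUAUCUAACUAUGGUGUUAUAACGUAAGUUGCGGGUCACCA-3'

Reading the template 3'→5' as shown, RNA polymerase pairs each base (A→U, T→A, G↔C) to build mRNA 5'→3' directly.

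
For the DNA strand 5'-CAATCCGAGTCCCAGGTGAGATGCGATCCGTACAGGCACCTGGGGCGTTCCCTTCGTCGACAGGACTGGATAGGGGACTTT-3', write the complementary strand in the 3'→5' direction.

Base-pairing A↔T, G↔C gives the complement. The complementary strand is antiparallel, so paired with a 5'→3' strand it runs 3'→5'.

3'-GTTAGGCTCAGGGTCCACTCTACGCTAGGCATGTCCGTGGACCCCGCAAGGGAAGCAGCTGTCCTGACCTATCCCCTGAAA-5'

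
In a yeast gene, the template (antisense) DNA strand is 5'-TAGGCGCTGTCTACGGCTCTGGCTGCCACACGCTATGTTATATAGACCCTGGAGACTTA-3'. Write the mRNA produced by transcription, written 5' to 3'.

RNA polymerase reads the template 3'→5' and synthesizes mRNA 5'→3' by base-pairing (A→U, T→A, G↔C). The complement of the template is ATCCGCGACAGATGCCGAGACCGACGGTGTGCGATACAATATATCTGGGACCTCTGAAT; antiparallel, so 5'→3' the coding strand is TAAGTCTCCAGGGTCTATATAACATAGCGTGTGGCAGCCAGAGCCGTAGACAGCGCCTA. Replace T with U for the mRNA.

5'-UAAGUCUCCAGGGUCUAUAUAACAUAGCGUGUGGCAGCCAGAGCCGUAGACAGCGCCUA-3'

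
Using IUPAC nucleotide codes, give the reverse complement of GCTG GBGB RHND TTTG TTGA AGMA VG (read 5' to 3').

Standard pairs A↔T, G↔C; ambiguity codes pair R↔Y, M↔K, B↔V, D↔H, N↔N. Complement (CGACCVCVYDNHAAACAACTTCKTBC), then reverse for 5'→3'.

5'-CBTKCTTCAACAAAHNDYVCVCCAGC-3'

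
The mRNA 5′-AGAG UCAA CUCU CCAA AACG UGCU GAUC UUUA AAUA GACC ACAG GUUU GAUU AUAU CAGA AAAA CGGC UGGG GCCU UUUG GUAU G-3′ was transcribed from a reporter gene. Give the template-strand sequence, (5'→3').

5′-CATACCAAAAGGCCCCAGCCGTTTTTCTGATATAATCAAACCTGTGGTCTATTTAAAGATCAGCACGTTTTGGAGAGTTGACTCT-3′

Replace U with T to get the coding DNA strand: AGAGTCAACTCTCCAAAACGTGCTGATCTTTAAATAGACCACAGGTTTGATTATATCAGAAAAACGGCTGGGGCCTTTTGGTATG. The template strand is its reverse complement (complement TCTCAGTTGAGAGGTTTTGCACGACTAGAAATTTATCTGGTGTCCAAACTAATATAGTCTTTTTGCCGACCCCGGAAAACCATAC, then reverse).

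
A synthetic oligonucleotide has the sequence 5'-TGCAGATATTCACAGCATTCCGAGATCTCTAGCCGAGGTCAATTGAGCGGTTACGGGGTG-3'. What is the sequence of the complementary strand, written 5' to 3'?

5'-CACCCCGTAACCGCTCAATTGACCTCGGCTAGAGATCTCGGAATGCTGTGAATATCTGCA-3'

Pairing A↔T and G↔C gives ACGTCTATAAGTGTCGTAAGGCTCTAGAGATCGGCTCCAGTTAACTCGCCAATGCCCCAC, running 3'→5'. Reverse for the 5'→3' convention.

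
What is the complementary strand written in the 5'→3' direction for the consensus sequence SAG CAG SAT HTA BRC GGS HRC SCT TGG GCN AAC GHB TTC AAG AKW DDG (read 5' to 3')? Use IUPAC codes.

Standard pairs A↔T, G↔C; ambiguity codes pair R↔Y, K↔M, W↔W, S↔S, B↔V, D↔H, N↔N. Complement (STCGTCSTADATVYGCCSDYGSGAACCCGNTTGCDVAAGTTCTMWHHC), then reverse for 5'→3'.

5′-CHHWMTCTTGAAVDCGTTNGCCCAAGSGYDSCCGYVTADATSCTGCTS-3′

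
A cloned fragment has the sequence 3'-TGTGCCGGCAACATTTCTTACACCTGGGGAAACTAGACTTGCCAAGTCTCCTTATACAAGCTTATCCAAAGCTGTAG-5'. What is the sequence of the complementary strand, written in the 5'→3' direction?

The strand is given 3'→5', so its complement runs 5'→3' in the same left-to-right order: pair each base A↔T, G↔C.

5'-ACACGGCCGTTGTAAAGAATGTGGACCCCTTTGATCTGAACGGTTCAGAGGAATATGTTCGAATAGGTTTCGACATC-3'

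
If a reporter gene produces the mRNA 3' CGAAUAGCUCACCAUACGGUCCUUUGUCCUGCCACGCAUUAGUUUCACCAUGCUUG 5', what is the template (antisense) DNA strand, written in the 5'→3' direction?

5'-GCTTATCGAGTGGTATGCCAGGAAACAGGACGGTGCGTAATCAAAGTGGTACGAAC-3'

Written 5'→3' the mRNA is GUUCGUACCACUUUGAUUACGCACCGUCCUGUUUCCUGGCAUACCACUCGAUAAGC, so the coding DNA strand is GTTCGTACCACTTTGATTACGCACCGTCCTGTTTCCTGGCATACCACTCGATAAGC. The template is its reverse complement.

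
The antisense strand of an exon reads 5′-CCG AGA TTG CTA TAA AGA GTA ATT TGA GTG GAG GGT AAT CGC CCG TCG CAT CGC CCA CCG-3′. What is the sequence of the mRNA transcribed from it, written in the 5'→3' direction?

5'-CGGUGGGCGAUGCGACGGGCGAUUACCCUCCACUCAAAUUACUCUUUAUAGCAAUCUCGG-3'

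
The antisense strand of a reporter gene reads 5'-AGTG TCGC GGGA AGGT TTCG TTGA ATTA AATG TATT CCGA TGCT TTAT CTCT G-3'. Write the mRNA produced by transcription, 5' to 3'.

5'-CAGAGAUAAAGCAUCGGAAUACAUUUAAUUCAACGAAACCUUCCCGCGACACU-3'

RNA polymerase reads the template 3'→5' and synthesizes mRNA 5'→3' by base-pairing (A→U, T→A, G↔C). The complement of the template is TCACAGCGCCCTTCCAAAGCAACTTAATTTACATAAGGCTACGAAATAGAGAC; antiparallel, so 5'→3' the coding strand is CAGAGATAAAGCATCGGAATACATTTAATTCAACGAAACCTTCCCGCGACACT. Replace T with U for the mRNA.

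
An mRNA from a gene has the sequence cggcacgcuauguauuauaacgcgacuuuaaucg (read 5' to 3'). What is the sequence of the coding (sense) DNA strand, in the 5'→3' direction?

The coding DNA strand has the same 5'→3' sequence as the mRNA with U replaced by T.

5′-CGGCACGCTATGTATTATAACGCGACTTTAATCG-3′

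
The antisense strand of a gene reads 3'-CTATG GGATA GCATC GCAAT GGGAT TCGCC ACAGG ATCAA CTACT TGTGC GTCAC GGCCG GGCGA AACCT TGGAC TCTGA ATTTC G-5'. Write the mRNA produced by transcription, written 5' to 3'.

5'-GAUACCCUAUCGUAGCGUUACCCUAAGCGGUGUCCUAGUUGAUGAACACGCAGUGCCGGCCCGCUUUGGAACCUGAGACUUAAAGC-3'

Reading the template 3'→5' as shown, RNA polymerase pairs each base (A→U, T→A, G↔C) to build mRNA 5'→3' directly.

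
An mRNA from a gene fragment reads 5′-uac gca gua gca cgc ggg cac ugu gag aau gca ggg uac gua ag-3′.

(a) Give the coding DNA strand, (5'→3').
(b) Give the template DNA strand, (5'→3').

(a) The coding strand matches the mRNA with U→T.
(b) The template strand is the reverse complement of the coding strand.

(a) 5'-TACGCAGTAGCACGCGGGCACTGTGAGAATGCAGGGTACGTAAG-3'
(b) 5′-CTTACGTACCCTGCATTCTCACAGTGCCCGCGTGCTACTGCGTA-3′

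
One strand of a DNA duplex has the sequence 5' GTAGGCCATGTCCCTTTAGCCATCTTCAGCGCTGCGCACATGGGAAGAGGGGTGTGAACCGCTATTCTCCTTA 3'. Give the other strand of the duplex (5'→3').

5′-TAAGGAGAATAGCGGTTCACACCCCTCTTCCCATGTGCGCAGCGCTGAAGATGGCTAAAGGGACATGGCCTAC-3′

Pairing A↔T and G↔C gives CATCCGGTACAGGGAAATCGGTAGAAGTCGCGACGCGTGTACCCTTCTCCCCACACTTGGCGATAAGAGGAAT, running 3'→5'. Reverse for the 5'→3' convention.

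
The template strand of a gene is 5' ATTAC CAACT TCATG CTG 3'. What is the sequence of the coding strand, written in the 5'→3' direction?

The coding strand is complementary and antiparallel to the template: take the complement (A↔T, G↔C) and reverse.

5'-CAGCATGAAGTTGGTAAT-3'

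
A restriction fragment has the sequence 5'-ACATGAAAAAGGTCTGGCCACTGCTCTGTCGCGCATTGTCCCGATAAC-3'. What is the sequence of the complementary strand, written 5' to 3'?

5'-GTTATCGGGACAATGCGCGACAGAGCAGTGGCCAGACCTTTTTCATGT-3'

The complement of ACATGAAAAAGGTCTGGCCACTGCTCTGTCGCGCATTGTCCCGATAAC is TGTACTTTTTCCAGACCGGTGACGAGACAGCGCGTAACAGGGCTATTG (A↔T, G↔C). DNA strands are antiparallel, so the complementary strand runs 3'→5'; reversing gives the 5'→3' form.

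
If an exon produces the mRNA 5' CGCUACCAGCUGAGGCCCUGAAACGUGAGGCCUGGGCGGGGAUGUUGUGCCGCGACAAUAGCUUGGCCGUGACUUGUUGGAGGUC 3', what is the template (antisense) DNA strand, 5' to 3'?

5'-GACCTCCAACAAGTCACGGCCAAGCTATTGTCGCGGCACAACATCCCCGCCCAGGCCTCACGTTTCAGGGCCTCAGCTGGTAGCG-3'

Replace U with T to get the coding DNA strand: CGCTACCAGCTGAGGCCCTGAAACGTGAGGCCTGGGCGGGGATGTTGTGCCGCGACAATAGCTTGGCCGTGACTTGTTGGAGGTC. The template strand is its reverse complement (complement GCGATGGTCGACTCCGGGACTTTGCACTCCGGACCCGCCCCTACAACACGGCGCTGTTATCGAACCGGCACTGAACAACCTCCAG, then reverse).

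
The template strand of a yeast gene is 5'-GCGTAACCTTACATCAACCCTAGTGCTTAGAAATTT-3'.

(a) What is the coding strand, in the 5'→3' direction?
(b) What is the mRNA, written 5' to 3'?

(a) 5'-AAATTTCTAAGCACTAGGGTTGATGTAAGGTTACGC-3'
(b) 5'-AAAUUUCUAAGCACUAGGGUUGAUGUAAGGUUACGC-3'

(a) The coding strand is the reverse complement of the template: complement CGCATTGGAATGTAGTTGGGATCACGAATCTTTAAA, then reverse.
(b) mRNA has the coding-strand sequence with T→U.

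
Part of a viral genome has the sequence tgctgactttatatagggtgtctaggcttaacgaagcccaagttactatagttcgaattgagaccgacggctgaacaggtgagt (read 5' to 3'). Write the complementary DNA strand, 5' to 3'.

5′-ACTCACCTGTTCAGCCGTCGGTCTCAATTCGAACTATAGTAACTTGGGCTTCGTTAAGCCTAGACACCCTATATAAAGTCAGCA-3′

The complement of TGCTGACTTTATATAGGGTGTCTAGGCTTAACGAAGCCCAAGTTACTATAGTTCGAATTGAGACCGACGGCTGAACAGGTGAGT is ACGACTGAAATATATCCCACAGATCCGAATTGCTTCGGGTTCAATGATATCAAGCTTAACTCTGGCTGCCGACTTGTCCACTCA (A↔T, G↔C). DNA strands are antiparallel, so the complementary strand runs 3'→5'; reversing gives the 5'→3' form.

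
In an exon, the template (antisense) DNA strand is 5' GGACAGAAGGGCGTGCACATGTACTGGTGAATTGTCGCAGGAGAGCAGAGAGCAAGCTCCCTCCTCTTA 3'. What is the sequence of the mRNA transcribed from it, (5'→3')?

5'-UAAGAGGAGGGAGCUUGCUCUCUGCUCUCCUGCGACAAUUCACCAGUACAUGUGCACGCCCUUCUGUCC-3'

The mRNA has the sequence of the coding strand (reverse complement of the template) with T→U. Reverse complement of GGACAGAAGGGCGTGCACATGTACTGGTGAATTGTCGCAGGAGAGCAGAGAGCAAGCTCCCTCCTCTTA is TAAGAGGAGGGAGCTTGCTCTCTGCTCTCCTGCGACAATTCACCAGTACATGTGCACGCCCTTCTGTCC; then T→U.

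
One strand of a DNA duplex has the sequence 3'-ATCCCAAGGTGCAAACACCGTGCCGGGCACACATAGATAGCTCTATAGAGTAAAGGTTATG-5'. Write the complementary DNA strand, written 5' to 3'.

5'-TAGGGTTCCACGTTTGTGGCACGGCCCGTGTGTATCTATCGAGATATCTCATTTCCAATAC-3'

The strand is given 3'→5', so its complement runs 5'→3' in the same left-to-right order: pair each base A↔T, G↔C.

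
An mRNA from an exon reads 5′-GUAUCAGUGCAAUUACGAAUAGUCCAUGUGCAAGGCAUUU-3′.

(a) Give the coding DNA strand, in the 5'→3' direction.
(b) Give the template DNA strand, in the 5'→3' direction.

(a) The coding strand matches the mRNA with U→T.
(b) The template strand is the reverse complement of the coding strand.

(a) 5'-GTATCAGTGCAATTACGAATAGTCCATGTGCAAGGCATTT-3'
(b) 5'-AAATGCCTTGCACATGGACTATTCGTAATTGCACTGATAC-3'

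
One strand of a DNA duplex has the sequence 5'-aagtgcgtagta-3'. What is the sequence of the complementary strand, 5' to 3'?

The complement of AAGTGCGTAGTA is TTCACGCATCAT (A↔T, G↔C). DNA strands are antiparallel, so the complementary strand runs 3'→5'; reversing gives the 5'→3' form.

5'-TACTACGCACTT-3'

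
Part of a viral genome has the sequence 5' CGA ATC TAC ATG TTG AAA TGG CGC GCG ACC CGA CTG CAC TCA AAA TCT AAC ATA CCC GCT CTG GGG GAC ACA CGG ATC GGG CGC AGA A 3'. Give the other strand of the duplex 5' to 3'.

5'-TTCTGCGCCCGATCCGTGTGTCCCCCAGAGCGGGTATGTTAGATTTTGAGTGCAGTCGGGTCGCGCGCCATTTCAACATGTAGATTCG-3'

Pairing A↔T and G↔C gives GCTTAGATGTACAACTTTACCGCGCGCTGGGCTGACGTGAGTTTTAGATTGTATGGGCGAGACCCCCTGTGTGCCTAGCCCGCGTCTT, running 3'→5'. Reverse for the 5'→3' convention.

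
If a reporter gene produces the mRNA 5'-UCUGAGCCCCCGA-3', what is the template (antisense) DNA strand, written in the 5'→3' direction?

5′-TCGGGGGCTCAGA-3′

Replace U with T to get the coding DNA strand: TCTGAGCCCCCGA. The template strand is its reverse complement (complement AGACTCGGGGGCT, then reverse).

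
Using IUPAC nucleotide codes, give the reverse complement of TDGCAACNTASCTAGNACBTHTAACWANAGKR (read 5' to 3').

Standard pairs A↔T, G↔C; ambiguity codes pair R↔Y, K↔M, W↔W, S↔S, B↔V, D↔H, N↔N. Complement (AHCGTTGNATSGATCNTGVADATTGWTNTCMY), then reverse for 5'→3'.

5'-YMCTNTWGTTADAVGTNCTAGSTANGTTGCHA-3'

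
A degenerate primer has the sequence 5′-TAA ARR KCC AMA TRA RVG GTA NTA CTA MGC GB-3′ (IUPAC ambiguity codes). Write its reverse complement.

5'-VCGCKTAGTANTACCBYTYATKTGGMYYTTTA-3'

Standard pairs A↔T, G↔C; ambiguity codes pair R↔Y, M↔K, B↔V, N↔N. Complement (ATTTYYMGGTKTAYTYBCCATNATGATKCGCV), then reverse for 5'→3'.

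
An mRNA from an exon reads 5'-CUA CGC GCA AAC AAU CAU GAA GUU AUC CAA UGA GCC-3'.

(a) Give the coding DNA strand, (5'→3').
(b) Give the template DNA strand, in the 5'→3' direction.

(a) 5'-CTACGCGCAAACAATCATGAAGTTATCCAATGAGCC-3'
(b) 5'-GGCTCATTGGATAACTTCATGATTGTTTGCGCGTAG-3'

(a) The coding strand matches the mRNA with U→T.
(b) The template strand is the reverse complement of the coding strand.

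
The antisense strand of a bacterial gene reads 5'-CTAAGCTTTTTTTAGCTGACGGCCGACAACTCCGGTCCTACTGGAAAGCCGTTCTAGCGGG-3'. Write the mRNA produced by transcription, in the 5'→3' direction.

5'-CCCGCUAGAACGGCUUUCCAGUAGGACCGGAGUUGUCGGCCGUCAGCUAAAAAAAGCUUAG-3'

The mRNA has the sequence of the coding strand (reverse complement of the template) with T→U. Reverse complement of CTAAGCTTTTTTTAGCTGACGGCCGACAACTCCGGTCCTACTGGAAAGCCGTTCTAGCGGG is CCCGCTAGAACGGCTTTCCAGTAGGACCGGAGTTGTCGGCCGTCAGCTAAAAAAAGCTTAG; then T→U.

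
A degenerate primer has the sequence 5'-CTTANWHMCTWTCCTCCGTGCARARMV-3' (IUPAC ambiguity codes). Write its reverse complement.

5'-BKYTYTGCACGGAGGAWAGKDWNTAAG-3'

Standard pairs A↔T, G↔C; ambiguity codes pair R↔Y, M↔K, W↔W, H↔D, V↔B, N↔N. Complement (GAATNWDKGAWAGGAGGCACGTYTYKB), then reverse for 5'→3'.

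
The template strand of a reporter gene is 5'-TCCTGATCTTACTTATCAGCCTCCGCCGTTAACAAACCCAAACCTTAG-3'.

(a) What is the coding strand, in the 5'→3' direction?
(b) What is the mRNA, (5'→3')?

(a) The coding strand is the reverse complement of the template: complement AGGACTAGAATGAATAGTCGGAGGCGGCAATTGTTTGGGTTTGGAATC, then reverse.
(b) mRNA has the coding-strand sequence with T→U.

(a) 5'-CTAAGGTTTGGGTTTGTTAACGGCGGAGGCTGATAAGTAAGATCAGGA-3'
(b) 5'-CUAAGGUUUGGGUUUGUUAACGGCGGAGGCUGAUAAGUAAGAUCAGGA-3'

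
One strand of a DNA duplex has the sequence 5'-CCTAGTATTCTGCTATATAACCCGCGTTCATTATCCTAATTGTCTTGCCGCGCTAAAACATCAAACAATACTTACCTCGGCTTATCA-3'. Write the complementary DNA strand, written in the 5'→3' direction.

The complement of CCTAGTATTCTGCTATATAACCCGCGTTCATTATCCTAATTGTCTTGCCGCGCTAAAACATCAAACAATACTTACCTCGGCTTATCA is GGATCATAAGACGATATATTGGGCGCAAGTAATAGGATTAACAGAACGGCGCGATTTTGTAGTTTGTTATGAATGGAGCCGAATAGT (A↔T, G↔C). DNA strands are antiparallel, so the complementary strand runs 3'→5'; reversing gives the 5'→3' form.

5'-TGATAAGCCGAGGTAAGTATTGTTTGATGTTTTAGCGCGGCAAGACAATTAGGATAATGAACGCGGGTTATATAGCAGAATACTAGG-3'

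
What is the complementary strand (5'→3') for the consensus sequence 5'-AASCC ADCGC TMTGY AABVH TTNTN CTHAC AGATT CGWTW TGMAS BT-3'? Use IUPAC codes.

5'-AVSTKCAWAWCGAATCTGTDAGNANAADBVTTRCAKAGCGHTGGSTT-3'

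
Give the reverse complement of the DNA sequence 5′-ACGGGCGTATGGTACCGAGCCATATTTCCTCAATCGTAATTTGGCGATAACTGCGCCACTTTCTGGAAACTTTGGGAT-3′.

Reading the sequence 3'→5' and pairing each base (A↔T, G↔C) gives the reverse complement directly.

5'-ATCCCAAAGTTTCCAGAAAGTGGCGCAGTTATCGCCAAATTACGATTGAGGAAATATGGCTCGGTACCATACGCCCGT-3'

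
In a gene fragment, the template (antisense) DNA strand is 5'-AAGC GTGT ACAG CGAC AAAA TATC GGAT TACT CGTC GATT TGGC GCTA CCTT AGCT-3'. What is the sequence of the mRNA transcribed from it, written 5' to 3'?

The mRNA has the sequence of the coding strand (reverse complement of the template) with T→U. Reverse complement of AAGCGTGTACAGCGACAAAATATCGGATTACTCGTCGATTTGGCGCTACCTTAGCT is AGCTAAGGTAGCGCCAAATCGACGAGTAATCCGATATTTTGTCGCTGTACACGCTT; then T→U.

5′-AGCUAAGGUAGCGCCAAAUCGACGAGUAAUCCGAUAUUUUGUCGCUGUACACGCUU-3′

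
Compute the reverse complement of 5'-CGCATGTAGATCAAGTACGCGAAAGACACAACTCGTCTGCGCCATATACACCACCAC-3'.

5'-GTGGTGGTGTATATGGCGCAGACGAGTTGTGTCTTTCGCGTACTTGATCTACATGCG-3'

Reading the sequence 3'→5' and pairing each base (A↔T, G↔C) gives the reverse complement directly.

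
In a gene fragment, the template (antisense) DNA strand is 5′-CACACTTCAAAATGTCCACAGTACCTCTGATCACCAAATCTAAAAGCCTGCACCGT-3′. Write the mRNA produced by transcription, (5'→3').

5'-ACGGUGCAGGCUUUUAGAUUUGGUGAUCAGAGGUACUGUGGACAUUUUGAAGUGUG-3'

RNA polymerase reads the template 3'→5' and synthesizes mRNA 5'→3' by base-pairing (A→U, T→A, G↔C). The complement of the template is GTGTGAAGTTTTACAGGTGTCATGGAGACTAGTGGTTTAGATTTTCGGACGTGGCA; antiparallel, so 5'→3' the coding strand is ACGGTGCAGGCTTTTAGATTTGGTGATCAGAGGTACTGTGGACATTTTGAAGTGTG. Replace T with U for the mRNA.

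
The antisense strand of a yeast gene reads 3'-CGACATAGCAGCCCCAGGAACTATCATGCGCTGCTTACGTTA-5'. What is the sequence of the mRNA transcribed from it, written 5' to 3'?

5'-GCUGUAUCGUCGGGGUCCUUGAUAGUACGCGACGAAUGCAAU-3'

Reading the template 3'→5' as shown, RNA polymerase pairs each base (A→U, T→A, G↔C) to build mRNA 5'→3' directly.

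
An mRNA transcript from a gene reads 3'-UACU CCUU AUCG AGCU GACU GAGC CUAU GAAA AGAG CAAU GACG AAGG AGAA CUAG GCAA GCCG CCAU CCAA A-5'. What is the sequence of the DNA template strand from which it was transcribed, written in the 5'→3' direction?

Written 5'→3' the mRNA is AAACCUACCGCCGAACGGAUCAAGAGGAAGCAGUAACGAGAAAAGUAUCCGAGUCAGUCGAGCUAUUCCUCAU, so the coding DNA strand is AAACCTACCGCCGAACGGATCAAGAGGAAGCAGTAACGAGAAAAGTATCCGAGTCAGTCGAGCTATTCCTCAT. The template is its reverse complement.

5′-ATGAGGAATAGCTCGACTGACTCGGATACTTTTCTCGTTACTGCTTCCTCTTGATCCGTTCGGCGGTAGGTTT-3′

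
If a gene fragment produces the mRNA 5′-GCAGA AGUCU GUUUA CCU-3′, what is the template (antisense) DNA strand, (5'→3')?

5'-AGGTAAACAGACTTCTGC-3'

Replace U with T to get the coding DNA strand: GCAGAAGTCTGTTTACCT. The template strand is its reverse complement (complement CGTCTTCAGACAAATGGA, then reverse).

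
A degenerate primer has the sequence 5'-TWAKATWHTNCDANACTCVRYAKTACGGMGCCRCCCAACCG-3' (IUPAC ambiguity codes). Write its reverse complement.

Standard pairs A↔T, G↔C; ambiguity codes pair R↔Y, M↔K, W↔W, D↔H, V↔B, N↔N. Complement (AWTMTAWDANGHTNTGAGBYRTMATGCCKCGGYGGGTTGGC), then reverse for 5'→3'.

5′-CGGTTGGGYGGCKCCGTAMTRYBGAGTNTHGNADWATMTWA-3′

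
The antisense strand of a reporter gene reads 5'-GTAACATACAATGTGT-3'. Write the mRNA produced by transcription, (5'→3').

5'-ACACAUUGUAUGUUAC-3'

The mRNA has the sequence of the coding strand (reverse complement of the template) with T→U. Reverse complement of GTAACATACAATGTGT is ACACATTGTATGTTAC; then T→U.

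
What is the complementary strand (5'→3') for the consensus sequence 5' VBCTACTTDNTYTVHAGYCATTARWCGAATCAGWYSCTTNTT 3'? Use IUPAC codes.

5'-AANAAGSRWCTGATTCGWYTAATGRCTDBARANHAAGTAGVB-3'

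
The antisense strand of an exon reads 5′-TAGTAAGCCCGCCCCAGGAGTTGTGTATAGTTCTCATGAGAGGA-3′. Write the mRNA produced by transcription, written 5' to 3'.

5'-UCCUCUCAUGAGAACUAUACACAACUCCUGGGGCGGGCUUACUA-3'

RNA polymerase reads the template 3'→5' and synthesizes mRNA 5'→3' by base-pairing (A→U, T→A, G↔C). The complement of the template is ATCATTCGGGCGGGGTCCTCAACACATATCAAGAGTACTCTCCT; antiparallel, so 5'→3' the coding strand is TCCTCTCATGAGAACTATACACAACTCCTGGGGCGGGCTTACTA. Replace T with U for the mRNA.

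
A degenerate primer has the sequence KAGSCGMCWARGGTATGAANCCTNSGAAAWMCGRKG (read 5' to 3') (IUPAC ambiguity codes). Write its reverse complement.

Standard pairs A↔T, G↔C; ambiguity codes pair R↔Y, M↔K, W↔W, S↔S, N↔N. Complement (MTCSGCKGWTYCCATACTTNGGANSCTTTWKGCYMC), then reverse for 5'→3'.

5'-CMYCGKWTTTCSNAGGNTTCATACCYTWGKCGSCTM-3'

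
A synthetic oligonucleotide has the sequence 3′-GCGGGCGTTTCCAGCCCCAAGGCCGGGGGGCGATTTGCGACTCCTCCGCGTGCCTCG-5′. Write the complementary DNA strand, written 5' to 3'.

5'-CGCCCGCAAAGGTCGGGGTTCCGGCCCCCCGCTAAACGCTGAGGAGGCGCACGGAGC-3'

The strand is given 3'→5', so its complement runs 5'→3' in the same left-to-right order: pair each base A↔T, G↔C.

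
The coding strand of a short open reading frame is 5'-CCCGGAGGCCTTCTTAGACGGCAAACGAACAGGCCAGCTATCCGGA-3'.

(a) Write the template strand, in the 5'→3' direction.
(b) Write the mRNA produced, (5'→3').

(a) 5′-TCCGGATAGCTGGCCTGTTCGTTTGCCGTCTAAGAAGGCCTCCGGG-3′
(b) 5'-CCCGGAGGCCUUCUUAGACGGCAAACGAACAGGCCAGCUAUCCGGA-3'

(a) The template strand is the reverse complement of the coding strand: complement GGGCCTCCGGAAGAATCTGCCGTTTGCTTGTCCGGTCGATAGGCCT, then reverse.
(b) mRNA matches the coding strand with T→U.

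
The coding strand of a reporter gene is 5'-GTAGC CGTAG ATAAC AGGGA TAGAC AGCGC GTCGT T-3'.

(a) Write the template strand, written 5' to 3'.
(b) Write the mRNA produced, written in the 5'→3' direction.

(a) 5′-AACGACGCGCTGTCTATCCCTGTTATCTACGGCTAC-3′
(b) 5′-GUAGCCGUAGAUAACAGGGAUAGACAGCGCGUCGUU-3′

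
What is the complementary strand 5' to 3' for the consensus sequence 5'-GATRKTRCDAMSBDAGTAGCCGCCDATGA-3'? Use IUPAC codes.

5'-TCATHGGCGGCTACTHVSKTHGYAMYATC-3'

Standard pairs A↔T, G↔C; ambiguity codes pair R↔Y, M↔K, S↔S, B↔V, D↔H. Complement (CTAYMAYGHTKSVHTCATCGGCGGHTACT), then reverse for 5'→3'.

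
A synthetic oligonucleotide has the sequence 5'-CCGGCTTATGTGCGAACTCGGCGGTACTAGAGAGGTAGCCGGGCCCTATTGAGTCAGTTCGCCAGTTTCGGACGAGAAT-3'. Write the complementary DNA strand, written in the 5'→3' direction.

The complement of CCGGCTTATGTGCGAACTCGGCGGTACTAGAGAGGTAGCCGGGCCCTATTGAGTCAGTTCGCCAGTTTCGGACGAGAAT is GGCCGAATACACGCTTGAGCCGCCATGATCTCTCCATCGGCCCGGGATAACTCAGTCAAGCGGTCAAAGCCTGCTCTTA (A↔T, G↔C). DNA strands are antiparallel, so the complementary strand runs 3'→5'; reversing gives the 5'→3' form.

5'-ATTCTCGTCCGAAACTGGCGAACTGACTCAATAGGGCCCGGCTACCTCTCTAGTACCGCCGAGTTCGCACATAAGCCGG-3'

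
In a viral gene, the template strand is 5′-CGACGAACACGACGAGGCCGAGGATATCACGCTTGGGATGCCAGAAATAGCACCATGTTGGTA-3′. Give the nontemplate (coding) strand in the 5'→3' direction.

The coding strand is complementary and antiparallel to the template: take the complement (A↔T, G↔C) and reverse.

5'-TACCAACATGGTGCTATTTCTGGCATCCCAAGCGTGATATCCTCGGCCTCGTCGTGTTCGTCG-3'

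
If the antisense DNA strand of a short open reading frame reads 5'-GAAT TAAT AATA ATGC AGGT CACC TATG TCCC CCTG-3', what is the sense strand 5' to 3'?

The coding strand is complementary and antiparallel to the template: take the complement (A↔T, G↔C) and reverse.

5'-CAGGGGGACATAGGTGACCTGCATTATTATTAATTC-3'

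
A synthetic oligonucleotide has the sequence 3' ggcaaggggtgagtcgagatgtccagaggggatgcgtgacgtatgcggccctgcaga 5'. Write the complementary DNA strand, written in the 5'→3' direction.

The strand is given 3'→5', so its complement runs 5'→3' in the same left-to-right order: pair each base A↔T, G↔C.

5'-CCGTTCCCCACTCAGCTCTACAGGTCTCCCCTACGCACTGCATACGCCGGGACGTCT-3'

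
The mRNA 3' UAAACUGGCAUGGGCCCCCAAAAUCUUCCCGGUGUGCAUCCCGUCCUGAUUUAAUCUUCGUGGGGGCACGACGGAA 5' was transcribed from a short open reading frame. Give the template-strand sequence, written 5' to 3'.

5'-ATTTGACCGTACCCGGGGGTTTTAGAAGGGCCACACGTAGGGCAGGACTAAATTAGAAGCACCCCCGTGCTGCCTT-3'

Written 5'→3' the mRNA is AAGGCAGCACGGGGGUGCUUCUAAUUUAGUCCUGCCCUACGUGUGGCCCUUCUAAAACCCCCGGGUACGGUCAAAU, so the coding DNA strand is AAGGCAGCACGGGGGTGCTTCTAATTTAGTCCTGCCCTACGTGTGGCCCTTCTAAAACCCCCGGGTACGGTCAAAT. The template is its reverse complement.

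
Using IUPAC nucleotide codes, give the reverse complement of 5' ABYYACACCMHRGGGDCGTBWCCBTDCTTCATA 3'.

5′-TATGAAGHAVGGWVACGHCCCYDKGGTGTRRVT-3′

Standard pairs A↔T, G↔C; ambiguity codes pair R↔Y, M↔K, W↔W, B↔V, D↔H. Complement (TVRRTGTGGKDYCCCHGCAVWGGVAHGAAGTAT), then reverse for 5'→3'.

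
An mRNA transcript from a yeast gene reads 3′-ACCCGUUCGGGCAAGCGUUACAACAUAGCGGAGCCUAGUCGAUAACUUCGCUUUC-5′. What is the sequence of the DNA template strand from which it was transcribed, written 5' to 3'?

5'-TGGGCAAGCCCGTTCGCAATGTTGTATCGCCTCGGATCAGCTATTGAAGCGAAAG-3'

Written 5'→3' the mRNA is CUUUCGCUUCAAUAGCUGAUCCGAGGCGAUACAACAUUGCGAACGGGCUUGCCCA, so the coding DNA strand is CTTTCGCTTCAATAGCTGATCCGAGGCGATACAACATTGCGAACGGGCTTGCCCA. The template is its reverse complement.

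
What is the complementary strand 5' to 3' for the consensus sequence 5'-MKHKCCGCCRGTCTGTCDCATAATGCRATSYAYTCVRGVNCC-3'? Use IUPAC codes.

5'-GGNBCYBGARTRSATYGCATTATGHGACAGACYGGCGGMDMK-3'

Standard pairs A↔T, G↔C; ambiguity codes pair R↔Y, M↔K, S↔S, D↔H, V↔B, N↔N. Complement (KMDMGGCGGYCAGACAGHGTATTACGYTASRTRAGBYCBNGG), then reverse for 5'→3'.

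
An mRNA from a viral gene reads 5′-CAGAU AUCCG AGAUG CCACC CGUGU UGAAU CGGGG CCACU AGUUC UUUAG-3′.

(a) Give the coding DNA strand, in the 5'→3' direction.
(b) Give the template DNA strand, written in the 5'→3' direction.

(a) The coding strand matches the mRNA with U→T.
(b) The template strand is the reverse complement of the coding strand.

(a) 5'-CAGATATCCGAGATGCCACCCGTGTTGAATCGGGGCCACTAGTTCTTTAG-3'
(b) 5′-CTAAAGAACTAGTGGCCCCGATTCAACACGGGTGGCATCTCGGATATCTG-3′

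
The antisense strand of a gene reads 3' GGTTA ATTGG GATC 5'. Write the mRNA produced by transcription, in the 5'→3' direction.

5'-CCAAUUAACCCUAG-3'

Reading the template 3'→5' as shown, RNA polymerase pairs each base (A→U, T→A, G↔C) to build mRNA 5'→3' directly.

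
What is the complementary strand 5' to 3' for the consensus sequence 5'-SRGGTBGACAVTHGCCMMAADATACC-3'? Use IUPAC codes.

Standard pairs A↔T, G↔C; ambiguity codes pair R↔Y, M↔K, S↔S, B↔V, D↔H. Complement (SYCCAVCTGTBADCGGKKTTHTATGG), then reverse for 5'→3'.

5'-GGTATHTTKKGGCDABTGTCVACCYS-3'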